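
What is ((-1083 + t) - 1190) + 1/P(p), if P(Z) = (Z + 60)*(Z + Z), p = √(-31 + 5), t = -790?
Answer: (-159277*√26 + 9556560*I)/(52*(√26 - 60*I)) ≈ -3063.0 - 0.0016227*I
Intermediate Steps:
p = I*√26 (p = √(-26) = I*√26 ≈ 5.099*I)
P(Z) = 2*Z*(60 + Z) (P(Z) = (60 + Z)*(2*Z) = 2*Z*(60 + Z))
((-1083 + t) - 1190) + 1/P(p) = ((-1083 - 790) - 1190) + 1/(2*(I*√26)*(60 + I*√26)) = (-1873 - 1190) + 1/(2*I*√26*(60 + I*√26)) = -3063 - I*√26/(52*(60 + I*√26))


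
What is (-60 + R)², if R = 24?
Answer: 1296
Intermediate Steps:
(-60 + R)² = (-60 + 24)² = (-36)² = 1296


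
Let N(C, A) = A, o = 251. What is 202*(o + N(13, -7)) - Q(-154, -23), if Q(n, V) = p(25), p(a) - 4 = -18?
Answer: 49302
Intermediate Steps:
p(a) = -14 (p(a) = 4 - 18 = -14)
Q(n, V) = -14
202*(o + N(13, -7)) - Q(-154, -23) = 202*(251 - 7) - 1*(-14) = 202*244 + 14 = 49288 + 14 = 49302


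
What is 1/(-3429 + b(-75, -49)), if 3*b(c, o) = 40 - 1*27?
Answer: -3/10274 ≈ -0.00029200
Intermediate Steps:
b(c, o) = 13/3 (b(c, o) = (40 - 1*27)/3 = (40 - 27)/3 = (⅓)*13 = 13/3)
1/(-3429 + b(-75, -49)) = 1/(-3429 + 13/3) = 1/(-10274/3) = -3/10274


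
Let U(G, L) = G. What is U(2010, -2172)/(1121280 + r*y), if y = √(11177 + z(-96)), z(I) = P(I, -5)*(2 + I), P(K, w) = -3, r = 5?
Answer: 90150912/50290742077 - 402*√11459/50290742077 ≈ 0.0017917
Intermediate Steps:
z(I) = -6 - 3*I (z(I) = -3*(2 + I) = -6 - 3*I)
y = √11459 (y = √(11177 + (-6 - 3*(-96))) = √(11177 + (-6 + 288)) = √(11177 + 282) = √11459 ≈ 107.05)
U(2010, -2172)/(1121280 + r*y) = 2010/(1121280 + 5*√11459)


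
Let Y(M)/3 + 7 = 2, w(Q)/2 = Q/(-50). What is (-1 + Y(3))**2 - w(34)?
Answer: 6434/25 ≈ 257.36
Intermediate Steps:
w(Q) = -Q/25 (w(Q) = 2*(Q/(-50)) = 2*(Q*(-1/50)) = 2*(-Q/50) = -Q/25)
Y(M) = -15 (Y(M) = -21 + 3*2 = -21 + 6 = -15)
(-1 + Y(3))**2 - w(34) = (-1 - 15)**2 - (-1)*34/25 = (-16)**2 - 1*(-34/25) = 256 + 34/25 = 6434/25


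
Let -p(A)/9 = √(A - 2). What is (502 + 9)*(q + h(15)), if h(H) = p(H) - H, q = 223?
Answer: 106288 - 4599*√13 ≈ 89706.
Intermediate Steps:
p(A) = -9*√(-2 + A) (p(A) = -9*√(A - 2) = -9*√(-2 + A))
h(H) = -H - 9*√(-2 + H) (h(H) = -9*√(-2 + H) - H = -H - 9*√(-2 + H))
(502 + 9)*(q + h(15)) = (502 + 9)*(223 + (-1*15 - 9*√(-2 + 15))) = 511*(223 + (-15 - 9*√13)) = 511*(208 - 9*√13) = 106288 - 4599*√13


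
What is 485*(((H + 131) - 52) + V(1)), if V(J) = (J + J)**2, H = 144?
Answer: 110095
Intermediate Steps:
V(J) = 4*J**2 (V(J) = (2*J)**2 = 4*J**2)
485*(((H + 131) - 52) + V(1)) = 485*(((144 + 131) - 52) + 4*1**2) = 485*((275 - 52) + 4*1) = 485*(223 + 4) = 485*227 = 110095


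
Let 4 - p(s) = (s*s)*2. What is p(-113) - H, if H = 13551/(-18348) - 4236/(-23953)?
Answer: -3740560568307/146496548 ≈ -25533.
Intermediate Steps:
p(s) = 4 - 2*s**2 (p(s) = 4 - s*s*2 = 4 - s**2*2 = 4 - 2*s**2)
H = -82288325/146496548 (H = 13551*(-1/18348) - 4236*(-1/23953) = -4517/6116 + 4236/23953 = -82288325/146496548 ≈ -0.56171)
p(-113) - H = (4 - 2*(-113)**2) - 1*(-82288325/146496548) = (4 - 2*12769) + 82288325/146496548 = (4 - 25538) + 82288325/146496548 = -25534 + 82288325/146496548 = -3740560568307/146496548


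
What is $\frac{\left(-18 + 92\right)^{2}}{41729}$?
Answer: $\frac{5476}{41729} \approx 0.13123$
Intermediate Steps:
$\frac{\left(-18 + 92\right)^{2}}{41729} = 74^{2} \cdot \frac{1}{41729} = 5476 \cdot \frac{1}{41729} = \frac{5476}{41729}$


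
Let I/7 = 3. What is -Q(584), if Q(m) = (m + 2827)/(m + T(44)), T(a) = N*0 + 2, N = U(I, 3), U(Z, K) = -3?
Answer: -3411/586 ≈ -5.8208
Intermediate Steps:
I = 21 (I = 7*3 = 21)
N = -3
T(a) = 2 (T(a) = -3*0 + 2 = 0 + 2 = 2)
Q(m) = (2827 + m)/(2 + m) (Q(m) = (m + 2827)/(m + 2) = (2827 + m)/(2 + m))
-Q(584) = -(2827 + 584)/(2 + 584) = -3411/586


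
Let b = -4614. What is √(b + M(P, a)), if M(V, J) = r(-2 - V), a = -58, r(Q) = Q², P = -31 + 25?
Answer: 11*I*√38 ≈ 67.809*I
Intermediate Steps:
P = -6
M(V, J) = (-2 - V)²
√(b + M(P, a)) = √(-4614 + (2 - 6)²) = √(-4614 + (-4)²) = √(-4614 + 16) = √(-4598) = 11*I*√38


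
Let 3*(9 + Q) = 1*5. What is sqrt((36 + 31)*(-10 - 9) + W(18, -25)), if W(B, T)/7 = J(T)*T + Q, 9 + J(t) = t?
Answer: sqrt(41631)/3 ≈ 68.012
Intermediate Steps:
Q = -22/3 (Q = -9 + (1*5)/3 = -9 + (1/3)*5 = -9 + 5/3 = -22/3 ≈ -7.3333)
J(t) = -9 + t
W(B, T) = -154/3 + 7*T*(-9 + T) (W(B, T) = 7*((-9 + T)*T - 22/3) = 7*(T*(-9 + T) - 22/3) = 7*(-22/3 + T*(-9 + T)) = -154/3 + 7*T*(-9 + T))
sqrt((36 + 31)*(-10 - 9) + W(18, -25)) = sqrt((36 + 31)*(-10 - 9) + (-154/3 + 7*(-25)*(-9 - 25))) = sqrt(67*(-19) + (-154/3 + 7*(-25)*(-34))) = sqrt(-1273 + (-154/3 + 5950)) = sqrt(-1273 + 17696/3) = sqrt(13877/3) = sqrt(41631)/3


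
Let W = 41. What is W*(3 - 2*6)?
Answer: -369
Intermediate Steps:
W*(3 - 2*6) = 41*(3 - 2*6) = 41*(3 - 12) = 41*(-9) = -369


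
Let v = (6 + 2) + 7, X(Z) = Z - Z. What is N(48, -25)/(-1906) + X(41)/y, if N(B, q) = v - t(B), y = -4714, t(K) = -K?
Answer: -63/1906 ≈ -0.033054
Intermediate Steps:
X(Z) = 0
v = 15 (v = 8 + 7 = 15)
N(B, q) = 15 + B (N(B, q) = 15 - (-1)*B = 15 + B)
N(48, -25)/(-1906) + X(41)/y = (15 + 48)/(-1906) + 0/(-4714) = 63*(-1/1906) + 0*(-1/4714) = -63/1906 + 0 = -63/1906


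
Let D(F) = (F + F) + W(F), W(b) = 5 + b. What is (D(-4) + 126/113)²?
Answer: 442225/12769 ≈ 34.633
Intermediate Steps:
D(F) = 5 + 3*F (D(F) = (F + F) + (5 + F) = 2*F + (5 + F) = 5 + 3*F)
(D(-4) + 126/113)² = ((5 + 3*(-4)) + 126/113)² = ((5 - 12) + 126*(1/113))² = (-7 + 126/113)² = (-665/113)² = 442225/12769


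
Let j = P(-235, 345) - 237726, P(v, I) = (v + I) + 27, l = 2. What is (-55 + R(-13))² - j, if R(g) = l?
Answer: 240398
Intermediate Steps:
P(v, I) = 27 + I + v (P(v, I) = (I + v) + 27 = 27 + I + v)
R(g) = 2
j = -237589 (j = (27 + 345 - 235) - 237726 = 137 - 237726 = -237589)
(-55 + R(-13))² - j = (-55 + 2)² - 1*(-237589) = (-53)² + 237589 = 2809 + 237589 = 240398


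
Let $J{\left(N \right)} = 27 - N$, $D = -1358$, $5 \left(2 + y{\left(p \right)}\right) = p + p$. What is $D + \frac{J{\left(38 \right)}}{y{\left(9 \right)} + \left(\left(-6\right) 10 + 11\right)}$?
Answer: $- \frac{321791}{237} \approx -1357.8$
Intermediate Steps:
$y{\left(p \right)} = -2 + \frac{2 p}{5}$ ($y{\left(p \right)} = -2 + \frac{p + p}{5} = -2 + \frac{2 p}{5}$)
$D + \frac{J{\left(38 \right)}}{y{\left(9 \right)} + \left(\left(-6\right) 10 + 11\right)} = -1358 + \frac{27 - 38}{\left(-2 + \frac{2}{5} \cdot 9\right) + \left(\left(-6\right) 10 + 11\right)} = -1358 + \frac{27 - 38}{\left(-2 + \frac{18}{5}\right) + \left(-60 + 11\right)} = -1358 - \frac{11}{\frac{8}{5} - 49} = -1358 - \frac{11}{- \frac{237}{5}} = -1358 - - \frac{55}{237} = -1358 + \frac{55}{237} = - \frac{321791}{237}$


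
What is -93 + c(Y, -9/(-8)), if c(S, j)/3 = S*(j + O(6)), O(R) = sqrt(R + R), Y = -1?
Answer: -771/8 - 6*sqrt(3) ≈ -106.77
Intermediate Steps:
O(R) = sqrt(2)*sqrt(R) (O(R) = sqrt(2*R) = sqrt(2)*sqrt(R))
c(S, j) = 3*S*(j + 2*sqrt(3)) (c(S, j) = 3*(S*(j + sqrt(2)*sqrt(6))) = 3*(S*(j + 2*sqrt(3))) = 3*S*(j + 2*sqrt(3)))
-93 + c(Y, -9/(-8)) = -93 + 3*(-1)*(-9/(-8) + 2*sqrt(3)) = -93 + 3*(-1)*(-9*(-1/8) + 2*sqrt(3)) = -93 + 3*(-1)*(9/8 + 2*sqrt(3)) = -93 + (-27/8 - 6*sqrt(3)) = -771/8 - 6*sqrt(3)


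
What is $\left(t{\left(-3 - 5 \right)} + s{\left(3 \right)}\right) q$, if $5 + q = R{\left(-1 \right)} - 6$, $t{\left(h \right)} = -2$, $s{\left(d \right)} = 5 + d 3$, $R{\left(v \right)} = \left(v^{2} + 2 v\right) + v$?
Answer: $-156$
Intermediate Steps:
$R{\left(v \right)} = v^{2} + 3 v$
$s{\left(d \right)} = 5 + 3 d$
$q = -13$ ($q = -5 - 8 = -13$)
$\left(t{\left(-3 - 5 \right)} + s{\left(3 \right)}\right) q = \left(-2 + \left(5 + 3 \cdot 3\right)\right) \left(-13\right) = \left(-2 + \left(5 + 9\right)\right) \left(-13\right) = \left(-2 + 14\right) \left(-13\right) = 12 \left(-13\right) = -156$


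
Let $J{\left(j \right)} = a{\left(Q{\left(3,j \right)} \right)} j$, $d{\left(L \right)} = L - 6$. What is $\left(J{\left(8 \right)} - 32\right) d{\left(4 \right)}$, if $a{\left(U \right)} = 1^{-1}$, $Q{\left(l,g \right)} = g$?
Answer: $48$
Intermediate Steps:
$a{\left(U \right)} = 1$
$d{\left(L \right)} = -6 + L$
$J{\left(j \right)} = j$ ($J{\left(j \right)} = 1 j = j$)
$\left(J{\left(8 \right)} - 32\right) d{\left(4 \right)} = \left(8 - 32\right) \left(-6 + 4\right) = \left(-24\right) \left(-2\right) = 48$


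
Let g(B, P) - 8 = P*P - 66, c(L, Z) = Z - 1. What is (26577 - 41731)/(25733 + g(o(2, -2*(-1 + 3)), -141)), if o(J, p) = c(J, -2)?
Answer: -7577/22778 ≈ -0.33265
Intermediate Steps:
c(L, Z) = -1 + Z
o(J, p) = -3 (o(J, p) = -1 - 2 = -3)
g(B, P) = -58 + P² (g(B, P) = 8 + (P*P - 66) = 8 + (P² - 66) = 8 + (-66 + P²) = -58 + P²)
(26577 - 41731)/(25733 + g(o(2, -2*(-1 + 3)), -141)) = (26577 - 41731)/(25733 + (-58 + (-141)²)) = -15154/(25733 + (-58 + 19881)) = -15154/(25733 + 19823) = -15154/45556 = -15154*1/45556 = -7577/22778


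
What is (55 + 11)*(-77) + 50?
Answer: -5032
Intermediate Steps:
(55 + 11)*(-77) + 50 = 66*(-77) + 50 = -5082 + 50 = -5032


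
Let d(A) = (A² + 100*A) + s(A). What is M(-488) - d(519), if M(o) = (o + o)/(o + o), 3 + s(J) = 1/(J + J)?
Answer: -333464767/1038 ≈ -3.2126e+5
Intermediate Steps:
s(J) = -3 + 1/(2*J) (s(J) = -3 + 1/(J + J) = -3 + 1/(2*J))
d(A) = -3 + A² + 1/(2*A) + 100*A (d(A) = (A² + 100*A) + (-3 + 1/(2*A)) = -3 + A² + 1/(2*A) + 100*A)
M(o) = 1 (M(o) = (2*o)/((2*o)) = (2*o)*(1/(2*o)) = 1)
M(-488) - d(519) = 1 - (-3 + 519² + (½)/519 + 100*519) = 1 - (-3 + 269361 + (½)*(1/519) + 51900) = 1 - (-3 + 269361 + 1/1038 + 51900) = 1 - 1*333465805/1038 = 1 - 333465805/1038 = -333464767/1038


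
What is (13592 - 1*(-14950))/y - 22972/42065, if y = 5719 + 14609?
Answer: 122274069/142516220 ≈ 0.85797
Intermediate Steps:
y = 20328
(13592 - 1*(-14950))/y - 22972/42065 = (13592 - 1*(-14950))/20328 - 22972/42065 = (13592 + 14950)*(1/20328) - 22972*1/42065 = 28542*(1/20328) - 22972/42065 = 4757/3388 - 22972/42065 = 122274069/142516220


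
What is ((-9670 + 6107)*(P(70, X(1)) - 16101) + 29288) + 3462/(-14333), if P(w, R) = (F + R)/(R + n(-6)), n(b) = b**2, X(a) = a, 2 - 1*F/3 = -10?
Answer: 822622293342/14333 ≈ 5.7394e+7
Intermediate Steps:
F = 36 (F = 6 - 3*(-10) = 6 + 30 = 36)
P(w, R) = 1 (P(w, R) = (36 + R)/(R + (-6)**2) = (36 + R)/(R + 36) = (36 + R)/(36 + R) = 1)
((-9670 + 6107)*(P(70, X(1)) - 16101) + 29288) + 3462/(-14333) = ((-9670 + 6107)*(1 - 16101) + 29288) + 3462/(-14333) = (-3563*(-16100) + 29288) + 3462*(-1/14333) = (57364300 + 29288) - 3462/14333 = 57393588 - 3462/14333 = 822622293342/14333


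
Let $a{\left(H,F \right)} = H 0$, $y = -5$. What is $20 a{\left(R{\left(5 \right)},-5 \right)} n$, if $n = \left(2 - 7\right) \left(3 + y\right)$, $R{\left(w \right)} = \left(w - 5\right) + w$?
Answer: $0$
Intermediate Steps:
$R{\left(w \right)} = -5 + 2 w$ ($R{\left(w \right)} = \left(-5 + w\right) + w = -5 + 2 w$)
$n = 10$ ($n = \left(2 - 7\right) \left(3 - 5\right) = \left(-5\right) \left(-2\right) = 10$)
$a{\left(H,F \right)} = 0$
$20 a{\left(R{\left(5 \right)},-5 \right)} n = 20 \cdot 0 \cdot 10 = 0 \cdot 10 = 0$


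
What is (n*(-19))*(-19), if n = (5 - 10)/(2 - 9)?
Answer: 1805/7 ≈ 257.86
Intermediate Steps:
n = 5/7 (n = -5/(-7) = -5*(-⅐) = 5/7 ≈ 0.71429)
(n*(-19))*(-19) = ((5/7)*(-19))*(-19) = -95/7*(-19) = 1805/7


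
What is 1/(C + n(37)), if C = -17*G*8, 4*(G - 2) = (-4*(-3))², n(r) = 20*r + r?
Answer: -1/4391 ≈ -0.00022774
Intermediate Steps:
n(r) = 21*r
G = 38 (G = 2 + (-4*(-3))²/4 = 2 + (¼)*12² = 2 + (¼)*144 = 2 + 36 = 38)
C = -5168 (C = -17*38*8 = -646*8 = -5168)
1/(C + n(37)) = 1/(-5168 + 21*37) = 1/(-5168 + 777) = 1/(-4391) = -1/4391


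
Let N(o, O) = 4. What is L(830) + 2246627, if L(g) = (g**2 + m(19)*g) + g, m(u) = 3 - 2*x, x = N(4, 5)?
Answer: 2932207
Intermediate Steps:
x = 4
m(u) = -5 (m(u) = 3 - 2*4 = 3 - 8 = -5)
L(g) = g**2 - 4*g (L(g) = (g**2 - 5*g) + g = g**2 - 4*g)
L(830) + 2246627 = 830*(-4 + 830) + 2246627 = 830*826 + 2246627 = 685580 + 2246627 = 2932207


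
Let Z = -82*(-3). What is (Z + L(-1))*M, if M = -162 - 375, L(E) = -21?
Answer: -120825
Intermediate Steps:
M = -537
Z = 246
(Z + L(-1))*M = (246 - 21)*(-537) = 225*(-537) = -120825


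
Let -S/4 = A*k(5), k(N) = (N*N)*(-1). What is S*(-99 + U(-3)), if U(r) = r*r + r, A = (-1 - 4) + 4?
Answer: 9300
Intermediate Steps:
A = -1 (A = -5 + 4 = -1)
k(N) = -N**2 (k(N) = N**2*(-1) = -N**2)
U(r) = r + r**2 (U(r) = r**2 + r = r + r**2)
S = -100 (S = -(-4)*(-1*5**2) = -(-4)*(-1*25) = -(-4)*(-25) = -4*25 = -100)
S*(-99 + U(-3)) = -100*(-99 - 3*(1 - 3)) = -100*(-99 - 3*(-2)) = -100*(-99 + 6) = -100*(-93) = 9300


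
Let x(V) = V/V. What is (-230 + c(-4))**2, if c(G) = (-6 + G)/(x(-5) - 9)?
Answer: 837225/16 ≈ 52327.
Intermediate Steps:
x(V) = 1
c(G) = 3/4 - G/8 (c(G) = (-6 + G)/(1 - 9) = (-6 + G)/(-8) = (-6 + G)*(-1/8) = 3/4 - G/8)
(-230 + c(-4))**2 = (-230 + (3/4 - 1/8*(-4)))**2 = (-230 + (3/4 + 1/2))**2 = (-230 + 5/4)**2 = (-915/4)**2 = 837225/16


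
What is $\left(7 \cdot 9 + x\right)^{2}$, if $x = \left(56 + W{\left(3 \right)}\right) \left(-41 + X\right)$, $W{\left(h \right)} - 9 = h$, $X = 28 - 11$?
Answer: $2461761$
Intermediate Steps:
$X = 17$ ($X = 28 - 11 = 17$)
$W{\left(h \right)} = 9 + h$
$x = -1632$ ($x = \left(56 + \left(9 + 3\right)\right) \left(-41 + 17\right) = \left(56 + 12\right) \left(-24\right) = 68 \left(-24\right) = -1632$)
$\left(7 \cdot 9 + x\right)^{2} = \left(7 \cdot 9 - 1632\right)^{2} = \left(63 - 1632\right)^{2} = \left(-1569\right)^{2} = 2461761$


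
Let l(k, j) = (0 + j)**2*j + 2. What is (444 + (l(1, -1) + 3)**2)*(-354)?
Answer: -162840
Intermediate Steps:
l(k, j) = 2 + j**3 (l(k, j) = j**2*j + 2 = j**3 + 2 = 2 + j**3)
(444 + (l(1, -1) + 3)**2)*(-354) = (444 + ((2 + (-1)**3) + 3)**2)*(-354) = (444 + ((2 - 1) + 3)**2)*(-354) = (444 + (1 + 3)**2)*(-354) = (444 + 4**2)*(-354) = (444 + 16)*(-354) = 460*(-354) = -162840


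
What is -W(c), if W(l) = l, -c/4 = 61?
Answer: 244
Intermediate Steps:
c = -244 (c = -4*61 = -244)
-W(c) = -1*(-244) = 244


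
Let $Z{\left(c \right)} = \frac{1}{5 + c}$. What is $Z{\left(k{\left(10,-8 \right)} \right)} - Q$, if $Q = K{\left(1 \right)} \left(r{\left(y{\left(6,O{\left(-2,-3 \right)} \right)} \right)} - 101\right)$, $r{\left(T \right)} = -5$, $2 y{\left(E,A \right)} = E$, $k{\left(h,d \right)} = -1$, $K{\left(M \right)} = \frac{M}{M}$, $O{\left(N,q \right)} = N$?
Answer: $\frac{425}{4} \approx 106.25$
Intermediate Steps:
$K{\left(M \right)} = 1$
$y{\left(E,A \right)} = \frac{E}{2}$
$Q = -106$ ($Q = 1 \left(-5 - 101\right) = 1 \left(-106\right) = -106$)
$Z{\left(k{\left(10,-8 \right)} \right)} - Q = \frac{1}{5 - 1} - -106 = \frac{1}{4} + 106 = \frac{425}{4}$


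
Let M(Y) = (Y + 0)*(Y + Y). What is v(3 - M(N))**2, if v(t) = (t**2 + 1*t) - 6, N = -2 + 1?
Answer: 16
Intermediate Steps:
N = -1
M(Y) = 2*Y**2 (M(Y) = Y*(2*Y) = 2*Y**2)
v(t) = -6 + t + t**2 (v(t) = (t**2 + t) - 6 = (t + t**2) - 6 = -6 + t + t**2)
v(3 - M(N))**2 = (-6 + (3 - 2*(-1)**2) + (3 - 2*(-1)**2)**2)**2 = (-6 + (3 - 2) + (3 - 2)**2)**2 = (-6 + 1 + 1**2)**2 = (-6 + 1 + 1)**2 = (-4)**2 = 16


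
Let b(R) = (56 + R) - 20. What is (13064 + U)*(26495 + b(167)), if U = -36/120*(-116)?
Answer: 1748558812/5 ≈ 3.4971e+8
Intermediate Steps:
b(R) = 36 + R
U = 174/5 (U = -36*1/120*(-116) = -3/10*(-116) = 174/5 ≈ 34.800)
(13064 + U)*(26495 + b(167)) = (13064 + 174/5)*(26495 + (36 + 167)) = 65494*(26495 + 203)/5 = (65494/5)*26698 = 1748558812/5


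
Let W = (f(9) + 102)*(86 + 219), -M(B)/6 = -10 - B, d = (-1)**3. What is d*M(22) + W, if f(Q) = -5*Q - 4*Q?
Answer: 6213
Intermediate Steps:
d = -1
M(B) = 60 + 6*B (M(B) = -6*(-10 - B) = 60 + 6*B)
f(Q) = -9*Q
W = 6405 (W = (-9*9 + 102)*(86 + 219) = (-81 + 102)*305 = 21*305 = 6405)
d*M(22) + W = -(60 + 6*22) + 6405 = -(60 + 132) + 6405 = -1*192 + 6405 = -192 + 6405 = 6213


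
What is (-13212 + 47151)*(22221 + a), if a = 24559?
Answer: 1587666420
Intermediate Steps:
(-13212 + 47151)*(22221 + a) = (-13212 + 47151)*(22221 + 24559) = 33939*46780 = 1587666420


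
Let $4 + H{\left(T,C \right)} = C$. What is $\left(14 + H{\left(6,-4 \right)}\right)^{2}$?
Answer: $36$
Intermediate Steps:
$H{\left(T,C \right)} = -4 + C$
$\left(14 + H{\left(6,-4 \right)}\right)^{2} = \left(14 - 8\right)^{2} = 6^{2} = 36$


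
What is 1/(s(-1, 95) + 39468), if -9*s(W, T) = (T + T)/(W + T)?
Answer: 423/16694869 ≈ 2.5337e-5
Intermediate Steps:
s(W, T) = -2*T/(9*(T + W)) (s(W, T) = -(T + T)/(9*(W + T)) = -2*T/(9*(T + W)))
1/(s(-1, 95) + 39468) = 1/(-2*95/(9*95 + 9*(-1)) + 39468) = 1/(-2*95/(855 - 9) + 39468) = 1/(-2*95/846 + 39468) = 1/(-2*95*1/846 + 39468) = 1/(-95/423 + 39468) = 1/(16694869/423) = 423/16694869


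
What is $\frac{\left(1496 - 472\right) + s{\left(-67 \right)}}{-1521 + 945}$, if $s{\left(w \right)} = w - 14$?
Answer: $- \frac{943}{576} \approx -1.6372$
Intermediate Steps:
$s{\left(w \right)} = -14 + w$ ($s{\left(w \right)} = w - 14 = -14 + w$)
$\frac{\left(1496 - 472\right) + s{\left(-67 \right)}}{-1521 + 945} = \frac{\left(1496 - 472\right) - 81}{-1521 + 945} = \frac{\left(1496 - 472\right) - 81}{-576} = \left(1024 - 81\right) \left(- \frac{1}{576}\right) = 943 \left(- \frac{1}{576}\right) = - \frac{943}{576}$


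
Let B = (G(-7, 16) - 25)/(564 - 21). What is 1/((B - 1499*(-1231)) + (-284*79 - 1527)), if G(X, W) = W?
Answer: 181/329656383 ≈ 5.4906e-7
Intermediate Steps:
B = -3/181 (B = (16 - 25)/(564 - 21) = -9/543 = -9*1/543 = -3/181 ≈ -0.016575)
1/((B - 1499*(-1231)) + (-284*79 - 1527)) = 1/((-3/181 - 1499*(-1231)) + (-284*79 - 1527)) = 1/((-3/181 + 1845269) + (-22436 - 1527)) = 1/(333993686/181 - 23963) = 1/(329656383/181) = 181/329656383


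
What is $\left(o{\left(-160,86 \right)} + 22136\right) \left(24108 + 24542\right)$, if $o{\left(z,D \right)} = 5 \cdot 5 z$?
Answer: $882316400$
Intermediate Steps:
$o{\left(z,D \right)} = 25 z$
$\left(o{\left(-160,86 \right)} + 22136\right) \left(24108 + 24542\right) = \left(25 \left(-160\right) + 22136\right) \left(24108 + 24542\right) = \left(-4000 + 22136\right) 48650 = 18136 \cdot 48650 = 882316400$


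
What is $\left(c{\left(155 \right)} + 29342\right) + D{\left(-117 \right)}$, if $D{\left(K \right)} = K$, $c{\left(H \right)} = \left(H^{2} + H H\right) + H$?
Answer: $77430$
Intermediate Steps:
$c{\left(H \right)} = H + 2 H^{2}$ ($c{\left(H \right)} = \left(H^{2} + H^{2}\right) + H = 2 H^{2} + H = H + 2 H^{2}$)
$\left(c{\left(155 \right)} + 29342\right) + D{\left(-117 \right)} = \left(155 \left(1 + 2 \cdot 155\right) + 29342\right) - 117 = \left(155 \left(1 + 310\right) + 29342\right) - 117 = \left(155 \cdot 311 + 29342\right) - 117 = \left(48205 + 29342\right) - 117 = 77547 - 117 = 77430$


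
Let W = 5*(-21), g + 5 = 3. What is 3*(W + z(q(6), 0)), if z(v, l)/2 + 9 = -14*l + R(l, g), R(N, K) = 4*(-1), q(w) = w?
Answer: -393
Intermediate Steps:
g = -2 (g = -5 + 3 = -2)
R(N, K) = -4
z(v, l) = -26 - 28*l (z(v, l) = -18 + 2*(-14*l - 4) = -18 + 2*(-4 - 14*l) = -18 + (-8 - 28*l) = -26 - 28*l)
W = -105
3*(W + z(q(6), 0)) = 3*(-105 + (-26 - 28*0)) = 3*(-105 + (-26 + 0)) = 3*(-105 - 26) = 3*(-131) = -393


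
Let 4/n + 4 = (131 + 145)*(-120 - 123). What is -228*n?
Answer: 57/4192 ≈ 0.013597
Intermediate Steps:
n = -1/16768 (n = 4/(-4 + (131 + 145)*(-120 - 123)) = 4/(-4 + 276*(-243)) = 4/(-4 - 67068) = 4/(-67072) = 4*(-1/67072) = -1/16768 ≈ -5.9637e-5)
-228*n = -228*(-1/16768) = 57/4192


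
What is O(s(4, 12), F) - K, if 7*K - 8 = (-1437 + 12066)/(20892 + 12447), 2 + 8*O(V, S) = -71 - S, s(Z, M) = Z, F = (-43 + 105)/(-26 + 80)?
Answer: -87853067/8401428 ≈ -10.457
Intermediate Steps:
F = 31/27 (F = 62/54 = 62*(1/54) = 31/27 ≈ 1.1481)
O(V, S) = -73/8 - S/8 (O(V, S) = -1/4 + (-71 - S)/8 = -1/4 + (-71/8 - S/8) = -73/8 - S/8)
K = 92447/77791 (K = 8/7 + ((-1437 + 12066)/(20892 + 12447))/7 = 8/7 + (10629/33339)/7 = 8/7 + (10629*(1/33339))/7 = 8/7 + (1/7)*(3543/11113) = 8/7 + 3543/77791 = 92447/77791 ≈ 1.1884)
O(s(4, 12), F) - K = (-73/8 - 1/8*31/27) - 1*92447/77791 = (-73/8 - 31/216) - 92447/77791 = -1001/108 - 92447/77791 = -87853067/8401428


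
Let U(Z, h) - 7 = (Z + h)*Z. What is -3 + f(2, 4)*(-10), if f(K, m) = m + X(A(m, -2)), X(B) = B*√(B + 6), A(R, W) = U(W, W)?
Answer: -43 - 150*√21 ≈ -730.39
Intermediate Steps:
U(Z, h) = 7 + Z*(Z + h) (U(Z, h) = 7 + (Z + h)*Z = 7 + Z*(Z + h))
A(R, W) = 7 + 2*W² (A(R, W) = 7 + W² + W*W = 7 + W² + W² = 7 + 2*W²)
X(B) = B*√(6 + B)
f(K, m) = m + 15*√21 (f(K, m) = m + (7 + 2*(-2)²)*√(6 + (7 + 2*(-2)²)) = m + (7 + 2*4)*√(6 + (7 + 2*4)) = m + (7 + 8)*√(6 + (7 + 8)) = m + 15*√(6 + 15) = m + 15*√21)
-3 + f(2, 4)*(-10) = -3 + (4 + 15*√21)*(-10) = -3 + (-40 - 150*√21) = -43 - 150*√21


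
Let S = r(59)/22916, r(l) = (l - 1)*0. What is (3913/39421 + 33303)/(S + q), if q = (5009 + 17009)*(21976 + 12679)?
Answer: 656420738/15039777517795 ≈ 4.3646e-5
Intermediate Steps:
r(l) = 0 (r(l) = (-1 + l)*0 = 0)
S = 0 (S = 0/22916 = 0*(1/22916) = 0)
q = 763033790 (q = 22018*34655 = 763033790)
(3913/39421 + 33303)/(S + q) = (3913/39421 + 33303)/(0 + 763033790) = (3913*(1/39421) + 33303)/763033790 = (3913/39421 + 33303)*(1/763033790) = (1312841476/39421)*(1/763033790) = 656420738/15039777517795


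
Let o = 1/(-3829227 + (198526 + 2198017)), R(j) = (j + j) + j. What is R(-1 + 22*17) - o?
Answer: 1603173397/1432684 ≈ 1119.0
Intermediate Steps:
R(j) = 3*j (R(j) = 2*j + j = 3*j)
o = -1/1432684 (o = 1/(-3829227 + 2396543) = 1/(-1432684) = -1/1432684 ≈ -6.9799e-7)
R(-1 + 22*17) - o = 3*(-1 + 22*17) - 1*(-1/1432684) = 3*(-1 + 374) + 1/1432684 = 3*373 + 1/1432684 = 1119 + 1/1432684 = 1603173397/1432684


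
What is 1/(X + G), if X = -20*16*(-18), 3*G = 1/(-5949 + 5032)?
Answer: 2751/15845759 ≈ 0.00017361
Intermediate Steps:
G = -1/2751 (G = 1/(3*(-5949 + 5032)) = (⅓)/(-917) = (⅓)*(-1/917) = -1/2751 ≈ -0.00036350)
X = 5760 (X = -320*(-18) = 5760)
1/(X + G) = 1/(5760 - 1/2751) = 1/(15845759/2751) = 2751/15845759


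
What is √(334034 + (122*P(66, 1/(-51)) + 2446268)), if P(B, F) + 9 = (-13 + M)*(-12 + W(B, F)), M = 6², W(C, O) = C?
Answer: 2*√732682 ≈ 1711.9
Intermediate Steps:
M = 36
P(B, F) = -285 + 23*B (P(B, F) = -9 + (-13 + 36)*(-12 + B) = -9 + 23*(-12 + B) = -9 + (-276 + 23*B) = -285 + 23*B)
√(334034 + (122*P(66, 1/(-51)) + 2446268)) = √(334034 + (122*(-285 + 23*66) + 2446268)) = √(334034 + (122*(-285 + 1518) + 2446268)) = √(334034 + (122*1233 + 2446268)) = √(334034 + (150426 + 2446268)) = √(334034 + 2596694) = √2930728 = 2*√732682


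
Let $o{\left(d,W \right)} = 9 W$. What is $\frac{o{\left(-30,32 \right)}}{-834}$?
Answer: $- \frac{48}{139} \approx -0.34532$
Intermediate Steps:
$\frac{o{\left(-30,32 \right)}}{-834} = \frac{9 \cdot 32}{-834} = 288 \left(- \frac{1}{834}\right) = - \frac{48}{139}$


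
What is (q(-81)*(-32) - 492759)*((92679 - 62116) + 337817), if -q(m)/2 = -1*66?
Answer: -183078597540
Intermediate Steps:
q(m) = 132 (q(m) = -(-2)*66 = -2*(-66) = 132)
(q(-81)*(-32) - 492759)*((92679 - 62116) + 337817) = (132*(-32) - 492759)*((92679 - 62116) + 337817) = (-4224 - 492759)*(30563 + 337817) = -496983*368380 = -183078597540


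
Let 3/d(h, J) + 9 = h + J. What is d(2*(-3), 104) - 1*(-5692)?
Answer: 506591/89 ≈ 5692.0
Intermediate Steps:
d(h, J) = 3/(-9 + J + h) (d(h, J) = 3/(-9 + (h + J)) = 3/(-9 + (J + h)) = 3/(-9 + J + h))
d(2*(-3), 104) - 1*(-5692) = 3/(-9 + 104 + 2*(-3)) - 1*(-5692) = 3/(-9 + 104 - 6) + 5692 = 3/89 + 5692 = 506591/89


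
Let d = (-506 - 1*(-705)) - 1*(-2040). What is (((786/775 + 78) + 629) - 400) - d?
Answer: -1496514/775 ≈ -1931.0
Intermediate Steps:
d = 2239 (d = (-506 + 705) + 2040 = 199 + 2040 = 2239)
(((786/775 + 78) + 629) - 400) - d = (((786/775 + 78) + 629) - 400) - 1*2239 = (((786*(1/775) + 78) + 629) - 400) - 2239 = (((786/775 + 78) + 629) - 400) - 2239 = ((61236/775 + 629) - 400) - 2239 = (548711/775 - 400) - 2239 = 238711/775 - 2239 = -1496514/775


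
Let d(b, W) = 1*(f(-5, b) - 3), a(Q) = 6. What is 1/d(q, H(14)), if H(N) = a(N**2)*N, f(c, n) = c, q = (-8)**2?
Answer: -1/8 ≈ -0.12500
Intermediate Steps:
q = 64
H(N) = 6*N
d(b, W) = -8 (d(b, W) = 1*(-5 - 3) = 1*(-8) = -8)
1/d(q, H(14)) = 1/(-8) = -1/8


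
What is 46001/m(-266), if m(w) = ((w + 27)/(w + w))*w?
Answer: -92002/239 ≈ -384.95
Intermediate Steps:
m(w) = 27/2 + w/2 (m(w) = ((27 + w)/((2*w)))*w = ((27 + w)*(1/(2*w)))*w = ((27 + w)/(2*w))*w = 27/2 + w/2)
46001/m(-266) = 46001/(27/2 + (½)*(-266)) = 46001/(27/2 - 133) = 46001/(-239/2) = 46001*(-2/239) = -92002/239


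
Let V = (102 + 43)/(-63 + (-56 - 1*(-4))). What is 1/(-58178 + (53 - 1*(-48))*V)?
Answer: -23/1341023 ≈ -1.7151e-5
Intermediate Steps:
V = -29/23 (V = 145/(-63 + (-56 + 4)) = 145/(-63 - 52) = 145/(-115) = 145*(-1/115) = -29/23 ≈ -1.2609)
1/(-58178 + (53 - 1*(-48))*V) = 1/(-58178 + (53 - 1*(-48))*(-29/23)) = 1/(-58178 + (53 + 48)*(-29/23)) = 1/(-58178 + 101*(-29/23)) = 1/(-58178 - 2929/23) = 1/(-1341023/23) = -23/1341023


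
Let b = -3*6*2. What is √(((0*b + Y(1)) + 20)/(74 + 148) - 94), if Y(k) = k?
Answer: I*√514226/74 ≈ 9.6905*I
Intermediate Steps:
b = -36 (b = -18*2 = -36)
√(((0*b + Y(1)) + 20)/(74 + 148) - 94) = √(((0*(-36) + 1) + 20)/(74 + 148) - 94) = √(((0 + 1) + 20)/222 - 94) = √((1 + 20)*(1/222) - 94) = √(21*(1/222) - 94) = √(7/74 - 94) = √(-6949/74) = I*√514226/74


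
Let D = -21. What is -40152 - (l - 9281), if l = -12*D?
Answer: -31123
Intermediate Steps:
l = 252 (l = -12*(-21) = 252)
-40152 - (l - 9281) = -40152 - (252 - 9281) = -40152 - 1*(-9029) = -40152 + 9029 = -31123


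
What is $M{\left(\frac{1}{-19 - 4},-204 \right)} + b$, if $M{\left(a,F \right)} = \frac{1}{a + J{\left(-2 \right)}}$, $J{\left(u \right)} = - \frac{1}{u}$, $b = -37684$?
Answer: $- \frac{791318}{21} \approx -37682.0$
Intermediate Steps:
$M{\left(a,F \right)} = \frac{1}{\frac{1}{2} + a}$ ($M{\left(a,F \right)} = \frac{1}{a - \frac{1}{-2}} = \frac{1}{a - - \frac{1}{2}} = \frac{1}{a + \frac{1}{2}} = \frac{1}{\frac{1}{2} + a}$)
$M{\left(\frac{1}{-19 - 4},-204 \right)} + b = \frac{2}{1 + \frac{2}{-19 - 4}} - 37684 = \frac{2}{1 + \frac{2}{-23}} - 37684 = \frac{2}{1 + 2 \left(- \frac{1}{23}\right)} - 37684 = \frac{2}{1 - \frac{2}{23}} - 37684 = \frac{2}{\frac{21}{23}} - 37684 = 2 \cdot \frac{23}{21} - 37684 = \frac{46}{21} - 37684 = - \frac{791318}{21}$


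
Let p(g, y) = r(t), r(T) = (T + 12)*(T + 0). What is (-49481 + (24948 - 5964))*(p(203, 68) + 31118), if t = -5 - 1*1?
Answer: -947907754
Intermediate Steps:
t = -6 (t = -5 - 1 = -6)
r(T) = T*(12 + T) (r(T) = (12 + T)*T = T*(12 + T))
p(g, y) = -36 (p(g, y) = -6*(12 - 6) = -6*6 = -36)
(-49481 + (24948 - 5964))*(p(203, 68) + 31118) = (-49481 + (24948 - 5964))*(-36 + 31118) = (-49481 + 18984)*31082 = -30497*31082 = -947907754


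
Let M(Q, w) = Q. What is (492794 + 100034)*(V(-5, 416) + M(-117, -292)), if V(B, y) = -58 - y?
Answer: -350361348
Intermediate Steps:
(492794 + 100034)*(V(-5, 416) + M(-117, -292)) = (492794 + 100034)*((-58 - 1*416) - 117) = 592828*((-58 - 416) - 117) = 592828*(-474 - 117) = 592828*(-591) = -350361348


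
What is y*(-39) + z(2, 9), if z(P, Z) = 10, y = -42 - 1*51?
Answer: 3637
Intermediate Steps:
y = -93 (y = -42 - 51 = -93)
y*(-39) + z(2, 9) = -93*(-39) + 10 = 3627 + 10 = 3637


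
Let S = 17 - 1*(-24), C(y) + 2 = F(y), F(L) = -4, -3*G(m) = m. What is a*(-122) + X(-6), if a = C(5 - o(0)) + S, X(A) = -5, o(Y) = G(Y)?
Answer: -4275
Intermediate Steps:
G(m) = -m/3
o(Y) = -Y/3
C(y) = -6 (C(y) = -2 - 4 = -6)
S = 41 (S = 17 + 24 = 41)
a = 35 (a = -6 + 41 = 35)
a*(-122) + X(-6) = 35*(-122) - 5 = -4270 - 5 = -4275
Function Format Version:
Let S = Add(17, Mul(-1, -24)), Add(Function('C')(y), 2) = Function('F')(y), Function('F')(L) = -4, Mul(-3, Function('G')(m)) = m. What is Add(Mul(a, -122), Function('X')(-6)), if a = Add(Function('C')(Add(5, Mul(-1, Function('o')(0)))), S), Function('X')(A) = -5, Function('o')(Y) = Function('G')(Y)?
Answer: -4275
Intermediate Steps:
Function('G')(m) = Mul(Rational(-1, 3), m)
Function('o')(Y) = Mul(Rational(-1, 3), Y)
Function('C')(y) = -6 (Function('C')(y) = Add(-2, -4) = -6)
S = 41 (S = Add(17, 24) = 41)
a = 35 (a = Add(-6, 41) = 35)
Add(Mul(a, -122), Function('X')(-6)) = Add(Mul(35, -122), -5) = Add(-4270, -5) = -4275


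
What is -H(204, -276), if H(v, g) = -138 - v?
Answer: 342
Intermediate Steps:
-H(204, -276) = -(-138 - 1*204) = -(-138 - 204) = -1*(-342) = 342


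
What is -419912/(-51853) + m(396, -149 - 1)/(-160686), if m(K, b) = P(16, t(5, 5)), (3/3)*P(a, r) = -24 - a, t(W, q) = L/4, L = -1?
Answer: 33738026876/4166025579 ≈ 8.0984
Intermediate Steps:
t(W, q) = -¼ (t(W, q) = -1/4 = -1*¼ = -¼)
P(a, r) = -24 - a
m(K, b) = -40 (m(K, b) = -24 - 1*16 = -24 - 16 = -40)
-419912/(-51853) + m(396, -149 - 1)/(-160686) = -419912/(-51853) - 40/(-160686) = -419912*(-1/51853) - 40*(-1/160686) = 419912/51853 + 20/80343 = 33738026876/4166025579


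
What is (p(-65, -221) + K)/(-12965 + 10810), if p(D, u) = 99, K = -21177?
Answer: 21078/2155 ≈ 9.7810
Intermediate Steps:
(p(-65, -221) + K)/(-12965 + 10810) = (99 - 21177)/(-12965 + 10810) = -21078/(-2155) = -21078*(-1/2155) = 21078/2155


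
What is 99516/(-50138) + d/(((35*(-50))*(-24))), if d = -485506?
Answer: -1018641851/75207000 ≈ -13.545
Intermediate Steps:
99516/(-50138) + d/(((35*(-50))*(-24))) = 99516/(-50138) - 485506/((35*(-50))*(-24)) = 99516*(-1/50138) - 485506/((-1750*(-24))) = -49758/25069 - 485506/42000 = -49758/25069 - 485506*1/42000 = -49758/25069 - 34679/3000 = -1018641851/75207000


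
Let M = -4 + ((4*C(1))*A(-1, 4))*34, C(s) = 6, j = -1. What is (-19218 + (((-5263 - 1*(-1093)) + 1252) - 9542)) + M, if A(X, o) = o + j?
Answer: -29234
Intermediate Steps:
A(X, o) = -1 + o (A(X, o) = o - 1 = -1 + o)
M = 2444 (M = -4 + ((4*6)*(-1 + 4))*34 = -4 + (24*3)*34 = -4 + 72*34 = -4 + 2448 = 2444)
(-19218 + (((-5263 - 1*(-1093)) + 1252) - 9542)) + M = (-19218 + (((-5263 - 1*(-1093)) + 1252) - 9542)) + 2444 = (-19218 + (((-5263 + 1093) + 1252) - 9542)) + 2444 = (-19218 + ((-4170 + 1252) - 9542)) + 2444 = (-19218 + (-2918 - 9542)) + 2444 = (-19218 - 12460) + 2444 = -31678 + 2444 = -29234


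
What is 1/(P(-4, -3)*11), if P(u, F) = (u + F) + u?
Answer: -1/121 ≈ -0.0082645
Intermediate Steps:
P(u, F) = F + 2*u (P(u, F) = (F + u) + u = F + 2*u)
1/(P(-4, -3)*11) = 1/((-3 + 2*(-4))*11) = 1/((-3 - 8)*11) = 1/(-11*11) = 1/(-121) = -1/121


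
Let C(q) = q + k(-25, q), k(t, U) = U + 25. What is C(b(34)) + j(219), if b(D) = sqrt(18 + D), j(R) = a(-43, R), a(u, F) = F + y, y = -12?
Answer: 232 + 4*sqrt(13) ≈ 246.42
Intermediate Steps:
a(u, F) = -12 + F (a(u, F) = F - 12 = -12 + F)
k(t, U) = 25 + U
j(R) = -12 + R
C(q) = 25 + 2*q (C(q) = q + (25 + q) = 25 + 2*q)
C(b(34)) + j(219) = (25 + 2*sqrt(18 + 34)) + (-12 + 219) = (25 + 2*sqrt(52)) + 207 = (25 + 2*(2*sqrt(13))) + 207 = (25 + 4*sqrt(13)) + 207 = 232 + 4*sqrt(13)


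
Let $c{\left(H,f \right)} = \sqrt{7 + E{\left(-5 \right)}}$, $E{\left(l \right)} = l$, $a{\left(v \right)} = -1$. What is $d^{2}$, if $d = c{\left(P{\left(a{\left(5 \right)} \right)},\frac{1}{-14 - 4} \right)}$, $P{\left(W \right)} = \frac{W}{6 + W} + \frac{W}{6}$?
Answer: $2$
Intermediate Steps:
$P{\left(W \right)} = \frac{W}{6} + \frac{W}{6 + W}$ ($P{\left(W \right)} = \frac{W}{6 + W} + W \frac{1}{6} = \frac{W}{6 + W} + \frac{W}{6} = \frac{W}{6} + \frac{W}{6 + W}$)
$c{\left(H,f \right)} = \sqrt{2}$ ($c{\left(H,f \right)} = \sqrt{7 - 5} = \sqrt{2}$)
$d = \sqrt{2} \approx 1.4142$
$d^{2} = \left(\sqrt{2}\right)^{2} = 2$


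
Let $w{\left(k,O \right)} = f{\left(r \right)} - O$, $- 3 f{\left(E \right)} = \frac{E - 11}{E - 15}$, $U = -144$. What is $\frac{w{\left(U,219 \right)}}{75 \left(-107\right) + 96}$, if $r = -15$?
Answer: $\frac{9868}{356805} \approx 0.027657$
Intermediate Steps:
$f{\left(E \right)} = - \frac{-11 + E}{3 \left(-15 + E\right)}$ ($f{\left(E \right)} = - \frac{\left(E - 11\right) \frac{1}{E - 15}}{3} = - \frac{\left(-11 + E\right) \frac{1}{-15 + E}}{3} = - \frac{\frac{1}{-15 + E} \left(-11 + E\right)}{3} = - \frac{-11 + E}{3 \left(-15 + E\right)}$)
$w{\left(k,O \right)} = - \frac{13}{45} - O$ ($w{\left(k,O \right)} = \frac{11 - -15}{3 \left(-15 - 15\right)} - O = \frac{11 + 15}{3 \left(-30\right)} - O = \frac{1}{3} \left(- \frac{1}{30}\right) 26 - O = - \frac{13}{45} - O$)
$\frac{w{\left(U,219 \right)}}{75 \left(-107\right) + 96} = \frac{- \frac{13}{45} - 219}{75 \left(-107\right) + 96} = \frac{- \frac{13}{45} - 219}{-8025 + 96} = - \frac{9868}{45 \left(-7929\right)} = \left(- \frac{9868}{45}\right) \left(- \frac{1}{7929}\right) = \frac{9868}{356805}$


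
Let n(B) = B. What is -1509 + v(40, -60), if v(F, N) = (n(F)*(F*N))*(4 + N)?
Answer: 5374491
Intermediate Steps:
v(F, N) = N*F**2*(4 + N) (v(F, N) = (F*(F*N))*(4 + N) = (N*F**2)*(4 + N) = N*F**2*(4 + N))
-1509 + v(40, -60) = -1509 - 60*40**2*(4 - 60) = -1509 - 60*1600*(-56) = -1509 + 5376000 = 5374491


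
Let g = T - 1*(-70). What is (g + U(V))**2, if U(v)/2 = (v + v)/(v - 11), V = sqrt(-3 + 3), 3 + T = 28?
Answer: 9025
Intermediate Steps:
T = 25 (T = -3 + 28 = 25)
V = 0 (V = sqrt(0) = 0)
U(v) = 4*v/(-11 + v) (U(v) = 2*((v + v)/(v - 11)) = 2*((2*v)/(-11 + v)) = 2*(2*v/(-11 + v)) = 4*v/(-11 + v))
g = 95 (g = 25 - 1*(-70) = 25 + 70 = 95)
(g + U(V))**2 = (95 + 4*0/(-11 + 0))**2 = (95 + 4*0/(-11))**2 = (95 + 4*0*(-1/11))**2 = (95 + 0)**2 = 95**2 = 9025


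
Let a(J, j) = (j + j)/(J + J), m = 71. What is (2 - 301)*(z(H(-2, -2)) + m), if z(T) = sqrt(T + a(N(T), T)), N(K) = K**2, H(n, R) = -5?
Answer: -21229 - 299*I*sqrt(130)/5 ≈ -21229.0 - 681.83*I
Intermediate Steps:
a(J, j) = j/J (a(J, j) = (2*j)/((2*J)) = (2*j)*(1/(2*J)) = j/J)
z(T) = sqrt(T + 1/T) (z(T) = sqrt(T + T/(T**2)) = sqrt(T + T/T**2) = sqrt(T + 1/T))
(2 - 301)*(z(H(-2, -2)) + m) = (2 - 301)*(sqrt(-5 + 1/(-5)) + 71) = -299*(sqrt(-5 - 1/5) + 71) = -299*(sqrt(-26/5) + 71) = -299*(I*sqrt(130)/5 + 71) = -299*(71 + I*sqrt(130)/5) = -21229 - 299*I*sqrt(130)/5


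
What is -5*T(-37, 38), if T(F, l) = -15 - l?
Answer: 265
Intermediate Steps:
-5*T(-37, 38) = -5*(-15 - 1*38) = -5*(-15 - 38) = -5*(-53) = 265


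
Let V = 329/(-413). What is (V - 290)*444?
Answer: -7617708/59 ≈ -1.2911e+5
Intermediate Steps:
V = -47/59 (V = 329*(-1/413) = -47/59 ≈ -0.79661)
(V - 290)*444 = (-47/59 - 290)*444 = -17157/59*444 = -7617708/59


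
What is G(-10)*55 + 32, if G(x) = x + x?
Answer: -1068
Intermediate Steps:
G(x) = 2*x
G(-10)*55 + 32 = (2*(-10))*55 + 32 = -20*55 + 32 = -1100 + 32 = -1068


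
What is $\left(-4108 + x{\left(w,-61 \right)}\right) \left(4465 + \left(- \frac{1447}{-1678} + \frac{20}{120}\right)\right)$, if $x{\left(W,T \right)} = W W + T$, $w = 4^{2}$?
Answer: $- \frac{43986013435}{2517} \approx -1.7476 \cdot 10^{7}$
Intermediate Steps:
$w = 16$
$x{\left(W,T \right)} = T + W^{2}$ ($x{\left(W,T \right)} = W^{2} + T = T + W^{2}$)
$\left(-4108 + x{\left(w,-61 \right)}\right) \left(4465 + \left(- \frac{1447}{-1678} + \frac{20}{120}\right)\right) = \left(-4108 - \left(61 - 16^{2}\right)\right) \left(4465 + \left(- \frac{1447}{-1678} + \frac{20}{120}\right)\right) = \left(-4108 + \left(-61 + 256\right)\right) \left(4465 + \left(\left(-1447\right) \left(- \frac{1}{1678}\right) + 20 \cdot \frac{1}{120}\right)\right) = \left(-4108 + 195\right) \left(4465 + \left(\frac{1447}{1678} + \frac{1}{6}\right)\right) = - 3913 \left(4465 + \frac{2590}{2517}\right) = \left(-3913\right) \frac{11240995}{2517} = - \frac{43986013435}{2517}$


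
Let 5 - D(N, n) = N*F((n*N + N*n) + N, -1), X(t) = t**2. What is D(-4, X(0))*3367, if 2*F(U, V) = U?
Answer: -10101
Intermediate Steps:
F(U, V) = U/2
D(N, n) = 5 - N*(N/2 + N*n) (D(N, n) = 5 - N*((n*N + N*n) + N)/2 = 5 - N*((N*n + N*n) + N)/2 = 5 - N*(2*N*n + N)/2 = 5 - N*(N + 2*N*n)/2 = 5 - N*(N/2 + N*n))
D(-4, X(0))*3367 = (5 - 1/2*(-4)**2 - 1*0**2*(-4)**2)*3367 = (5 - 1/2*16 - 1*0*16)*3367 = (5 - 8 + 0)*3367 = -3*3367 = -10101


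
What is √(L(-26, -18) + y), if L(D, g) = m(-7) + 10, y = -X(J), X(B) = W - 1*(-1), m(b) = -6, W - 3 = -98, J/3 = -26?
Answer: 7*√2 ≈ 9.8995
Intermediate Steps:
J = -78 (J = 3*(-26) = -78)
W = -95 (W = 3 - 98 = -95)
X(B) = -94 (X(B) = -95 - 1*(-1) = -95 + 1 = -94)
y = 94 (y = -1*(-94) = 94)
L(D, g) = 4 (L(D, g) = -6 + 10 = 4)
√(L(-26, -18) + y) = √(4 + 94) = √98 = 7*√2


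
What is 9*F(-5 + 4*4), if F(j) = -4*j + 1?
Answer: -387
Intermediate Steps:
F(j) = 1 - 4*j
9*F(-5 + 4*4) = 9*(1 - 4*(-5 + 4*4)) = 9*(1 - 4*(-5 + 16)) = 9*(1 - 4*11) = 9*(1 - 44) = 9*(-43) = -387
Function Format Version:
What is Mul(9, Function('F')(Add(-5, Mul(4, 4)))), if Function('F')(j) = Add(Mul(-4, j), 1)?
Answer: -387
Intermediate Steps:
Function('F')(j) = Add(1, Mul(-4, j))
Mul(9, Function('F')(Add(-5, Mul(4, 4)))) = Mul(9, Add(1, Mul(-4, Add(-5, Mul(4, 4))))) = Mul(9, Add(1, Mul(-4, Add(-5, 16)))) = Mul(9, Add(1, Mul(-4, 11))) = Mul(9, Add(1, -44)) = Mul(9, -43) = -387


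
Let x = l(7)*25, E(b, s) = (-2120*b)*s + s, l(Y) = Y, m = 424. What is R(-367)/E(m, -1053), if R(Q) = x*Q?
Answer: -64225/946519587 ≈ -6.7854e-5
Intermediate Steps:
E(b, s) = s - 2120*b*s (E(b, s) = -2120*b*s + s = s - 2120*b*s)
x = 175 (x = 7*25 = 175)
R(Q) = 175*Q
R(-367)/E(m, -1053) = (175*(-367))/((-1053*(1 - 2120*424))) = -64225*(-1/(1053*(1 - 898880))) = -64225/((-1053*(-898879))) = -64225/946519587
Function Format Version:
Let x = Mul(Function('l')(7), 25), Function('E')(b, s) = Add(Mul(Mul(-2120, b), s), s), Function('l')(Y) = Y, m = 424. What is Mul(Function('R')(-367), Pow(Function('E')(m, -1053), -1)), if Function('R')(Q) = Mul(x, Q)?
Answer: Rational(-64225, 946519587) ≈ -6.7854e-5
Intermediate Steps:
Function('E')(b, s) = Add(s, Mul(-2120, b, s)) (Function('E')(b, s) = Add(Mul(-2120, b, s), s) = Add(s, Mul(-2120, b, s)))
x = 175 (x = Mul(7, 25) = 175)
Function('R')(Q) = Mul(175, Q)
Mul(Function('R')(-367), Pow(Function('E')(m, -1053), -1)) = Mul(Mul(175, -367), Pow(Mul(-1053, Add(1, Mul(-2120, 424))), -1)) = Mul(-64225, Pow(Mul(-1053, Add(1, -898880)), -1)) = Mul(-64225, Pow(Mul(-1053, -898879), -1)) = Mul(-64225, Pow(946519587, -1)) = Mul(-64225, Rational(1, 946519587)) = Rational(-64225, 946519587)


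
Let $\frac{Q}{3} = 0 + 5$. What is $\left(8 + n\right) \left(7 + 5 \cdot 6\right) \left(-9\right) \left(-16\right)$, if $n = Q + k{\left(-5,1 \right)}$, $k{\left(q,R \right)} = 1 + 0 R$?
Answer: $127872$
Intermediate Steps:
$k{\left(q,R \right)} = 1$ ($k{\left(q,R \right)} = 1 + 0 = 1$)
$Q = 15$ ($Q = 3 \left(0 + 5\right) = 3 \cdot 5 = 15$)
$n = 16$ ($n = 15 + 1 = 16$)
$\left(8 + n\right) \left(7 + 5 \cdot 6\right) \left(-9\right) \left(-16\right) = \left(8 + 16\right) \left(7 + 5 \cdot 6\right) \left(-9\right) \left(-16\right) = 24 \left(7 + 30\right) \left(-9\right) \left(-16\right) = 24 \cdot 37 \left(-9\right) \left(-16\right) = 888 \left(-9\right) \left(-16\right) = \left(-7992\right) \left(-16\right) = 127872$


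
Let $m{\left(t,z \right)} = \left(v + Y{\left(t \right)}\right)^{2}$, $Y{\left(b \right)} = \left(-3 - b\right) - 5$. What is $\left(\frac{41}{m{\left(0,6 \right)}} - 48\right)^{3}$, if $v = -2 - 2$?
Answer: $- \frac{324384314311}{2985984} \approx -1.0864 \cdot 10^{5}$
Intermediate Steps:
$Y{\left(b \right)} = -8 - b$ ($Y{\left(b \right)} = \left(-3 - b\right) - 5 = -8 - b$)
$v = -4$
$m{\left(t,z \right)} = \left(-12 - t\right)^{2}$ ($m{\left(t,z \right)} = \left(-4 - \left(8 + t\right)\right)^{2} = \left(-12 - t\right)^{2}$)
$\left(\frac{41}{m{\left(0,6 \right)}} - 48\right)^{3} = \left(\frac{41}{\left(12 + 0\right)^{2}} - 48\right)^{3} = \left(\frac{41}{12^{2}} - 48\right)^{3} = \left(\frac{41}{144} - 48\right)^{3} = \left(- \frac{6871}{144}\right)^{3} = - \frac{324384314311}{2985984}$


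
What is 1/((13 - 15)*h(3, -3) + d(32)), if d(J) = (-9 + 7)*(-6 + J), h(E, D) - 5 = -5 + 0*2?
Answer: -1/52 ≈ -0.019231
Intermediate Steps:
h(E, D) = 0 (h(E, D) = 5 + (-5 + 0*2) = 5 + (-5 + 0) = 5 - 5 = 0)
d(J) = 12 - 2*J (d(J) = -2*(-6 + J) = 12 - 2*J)
1/((13 - 15)*h(3, -3) + d(32)) = 1/((13 - 15)*0 + (12 - 2*32)) = 1/(-2*0 + (12 - 64)) = 1/(0 - 52) = 1/(-52) = -1/52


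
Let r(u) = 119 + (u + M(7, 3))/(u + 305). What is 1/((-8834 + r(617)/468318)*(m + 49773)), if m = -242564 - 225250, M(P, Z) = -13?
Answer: 71964866/265764385326148137 ≈ 2.7078e-10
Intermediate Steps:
m = -467814
r(u) = 119 + (-13 + u)/(305 + u) (r(u) = 119 + (u - 13)/(u + 305) = 119 + (-13 + u)/(305 + u))
1/((-8834 + r(617)/468318)*(m + 49773)) = 1/((-8834 + (6*(6047 + 20*617)/(305 + 617))/468318)*(-467814 + 49773)) = 1/((-8834 + (6*(6047 + 12340)/922)*(1/468318))*(-418041)) = 1/((-8834 + (6*(1/922)*18387)*(1/468318))*(-418041)) = 1/((-8834 + (55161/461)*(1/468318))*(-418041)) = 1/((-8834 + 18387/71964866)*(-418041)) = 1/(-635737607857/71964866*(-418041)) = 1/(265764385326148137/71964866) = 71964866/265764385326148137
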